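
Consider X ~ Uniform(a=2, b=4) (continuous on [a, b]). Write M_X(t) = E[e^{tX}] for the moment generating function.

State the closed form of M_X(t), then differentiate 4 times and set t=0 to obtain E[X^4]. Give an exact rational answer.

M_X(t) = (e^(4*t) - e^(2*t))/(2*t)
M′(t) = (4*t*e^(4*t) - 2*t*e^(2*t) - e^(4*t) + e^(2*t))/(2*t^2)
M′′(t) = (8*t^2*e^(4*t) - 2*t^2*e^(2*t) - 4*t*e^(4*t) + 2*t*e^(2*t) + e^(4*t) - e^(2*t))/t^3
M′′′(t) = (32*t^3*e^(4*t) - 4*t^3*e^(2*t) - 24*t^2*e^(4*t) + 6*t^2*e^(2*t) + 12*t*e^(4*t) - 6*t*e^(2*t) - 3*e^(4*t) + 3*e^(2*t))/t^4

E[X^4] = M′′′′(0) = 496/5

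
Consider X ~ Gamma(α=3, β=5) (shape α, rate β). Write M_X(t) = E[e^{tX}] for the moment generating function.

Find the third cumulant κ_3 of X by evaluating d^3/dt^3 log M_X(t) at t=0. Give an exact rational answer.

κ_3 = d^3K/dt^3 |_{t=0} = 6/125

M_X(t) = 125/(5 - t)^3
K_X(t) = log M_X(t) = -3*log(5 - t) + 3*log(5)
dK/dt = -3/(t - 5)
d^2K/dt^2 = 3/(t^2 - 10*t + 25)
d^3K/dt^3 = -6/(t^3 - 15*t^2 + 75*t - 125)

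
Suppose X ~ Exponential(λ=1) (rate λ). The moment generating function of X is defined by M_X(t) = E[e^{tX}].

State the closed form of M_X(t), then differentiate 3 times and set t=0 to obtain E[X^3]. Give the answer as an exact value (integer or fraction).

M_X(t) = 1/(1 - t)
dM/dt = 1/(t^2 - 2*t + 1)
d^2M/dt^2 = -2/(t^3 - 3*t^2 + 3*t - 1)
d^3M/dt^3 = 6/(t^4 - 4*t^3 + 6*t^2 - 4*t + 1)

E[X^3] = d^3M/dt^3 |_{t=0} = 6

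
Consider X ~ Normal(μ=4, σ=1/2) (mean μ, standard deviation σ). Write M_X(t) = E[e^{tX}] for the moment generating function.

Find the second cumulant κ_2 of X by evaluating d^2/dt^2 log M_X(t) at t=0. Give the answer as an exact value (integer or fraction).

κ_2 = K^(2)(0) = 1/4

M_X(t) = e^(t^2/8 + 4*t)
K_X(t) = log M_X(t) = t^2/8 + 4*t
K^(2)(t) = 1/4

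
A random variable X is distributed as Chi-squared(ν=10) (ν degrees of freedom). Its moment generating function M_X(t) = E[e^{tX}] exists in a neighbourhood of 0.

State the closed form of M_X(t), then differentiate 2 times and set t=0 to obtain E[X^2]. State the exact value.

E[X^2] = M′′(0) = 120

M_X(t) = (1 - 2*t)^(-5)
M′(t) = 10/(64*t^6 - 192*t^5 + 240*t^4 - 160*t^3 + 60*t^2 - 12*t + 1)
M′′(t) = -120/(128*t^7 - 448*t^6 + 672*t^5 - 560*t^4 + 280*t^3 - 84*t^2 + 14*t - 1)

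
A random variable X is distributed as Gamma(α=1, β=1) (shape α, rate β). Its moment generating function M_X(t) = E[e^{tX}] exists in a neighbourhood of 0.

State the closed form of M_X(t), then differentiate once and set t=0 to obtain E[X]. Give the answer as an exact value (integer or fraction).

E[X] = D[M](0) = 1

M_X(t) = 1/(1 - t)
D[M](t) = 1/(t^2 - 2*t + 1)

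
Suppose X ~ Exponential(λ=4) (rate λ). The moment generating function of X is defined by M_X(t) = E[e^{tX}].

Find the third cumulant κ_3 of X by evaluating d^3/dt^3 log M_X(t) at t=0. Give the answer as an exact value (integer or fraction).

κ_3 = d^3K/dt^3 |_{t=0} = 1/32

M_X(t) = 4/(4 - t)
K_X(t) = log M_X(t) = -log(4 - t) + 2*log(2)
dK/dt = -1/(t - 4)
d^2K/dt^2 = 1/(t^2 - 8*t + 16)
d^3K/dt^3 = -2/(t^3 - 12*t^2 + 48*t - 64)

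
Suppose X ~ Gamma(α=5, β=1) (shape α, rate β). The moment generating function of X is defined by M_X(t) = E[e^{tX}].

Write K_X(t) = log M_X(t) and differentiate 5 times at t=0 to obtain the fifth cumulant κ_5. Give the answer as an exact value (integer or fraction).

κ_5 = K^(5)(0) = 120

M_X(t) = (1 - t)^(-5)
K_X(t) = log M_X(t) = -5*log(1 - t)
K^(5)(t) = -120/(t^5 - 5*t^4 + 10*t^3 - 10*t^2 + 5*t - 1)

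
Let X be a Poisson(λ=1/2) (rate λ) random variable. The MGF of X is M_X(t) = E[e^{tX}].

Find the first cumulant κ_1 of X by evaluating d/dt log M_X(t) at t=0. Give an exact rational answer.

κ_1 = dK/dt |_{t=0} = 1/2

M_X(t) = e^(e^(t)/2 - 1/2)
K_X(t) = log M_X(t) = e^(t)/2 - 1/2
dK/dt = e^(t)/2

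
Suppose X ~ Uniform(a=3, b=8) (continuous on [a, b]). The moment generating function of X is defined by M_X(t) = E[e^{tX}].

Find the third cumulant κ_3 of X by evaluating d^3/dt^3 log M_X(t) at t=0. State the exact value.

κ_3 = K^(3)(0) = 0

M_X(t) = (e^(8*t) - e^(3*t))/(5*t)
K_X(t) = log M_X(t) = -log(t) + log(e^(8*t) - e^(3*t)) - log(5)
K^(3)(t) = (125*t^3*e^(10*t) + 125*t^3*e^(5*t) - 2*e^(15*t) + 6*e^(10*t) - 6*e^(5*t) + 2)/(t^3*e^(15*t) - 3*t^3*e^(10*t) + 3*t^3*e^(5*t) - t^3)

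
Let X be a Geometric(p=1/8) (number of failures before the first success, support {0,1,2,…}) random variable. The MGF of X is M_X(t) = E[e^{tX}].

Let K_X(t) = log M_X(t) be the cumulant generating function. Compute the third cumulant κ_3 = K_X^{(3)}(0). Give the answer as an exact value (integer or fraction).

κ_3 = K^(3)(0) = 840

M_X(t) = 1/(8*(1 - 7*e^(t)/8))
K_X(t) = log M_X(t) = -log(1 - 7*e^(t)/8) - 3*log(2)
K^(3)(t) = (-392*e^(2*t) - 448*e^(t))/(343*e^(3*t) - 1176*e^(2*t) + 1344*e^(t) - 512)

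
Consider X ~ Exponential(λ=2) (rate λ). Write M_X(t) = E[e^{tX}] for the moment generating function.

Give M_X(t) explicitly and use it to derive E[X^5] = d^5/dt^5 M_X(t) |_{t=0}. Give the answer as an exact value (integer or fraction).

E[X^5] = D^5[M](0) = 15/4

M_X(t) = 2/(2 - t)
D^5[M](t) = 240/(t^6 - 12*t^5 + 60*t^4 - 160*t^3 + 240*t^2 - 192*t + 64)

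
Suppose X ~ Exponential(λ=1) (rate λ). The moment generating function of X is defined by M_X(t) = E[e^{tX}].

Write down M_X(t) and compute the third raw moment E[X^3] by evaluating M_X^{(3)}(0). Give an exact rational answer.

M_X(t) = 1/(1 - t)
dM/dt = 1/(t^2 - 2*t + 1)
d^2M/dt^2 = -2/(t^3 - 3*t^2 + 3*t - 1)
d^3M/dt^3 = 6/(t^4 - 4*t^3 + 6*t^2 - 4*t + 1)

E[X^3] = d^3M/dt^3 |_{t=0} = 6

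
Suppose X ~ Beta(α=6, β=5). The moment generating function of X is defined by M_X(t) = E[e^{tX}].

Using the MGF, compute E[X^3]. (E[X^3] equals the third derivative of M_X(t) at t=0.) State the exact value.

M_X(t) = ₁F₁(6; 11; t)
dM/dt = 6*₁F₁(7; 12; t)/11
d^2M/dt^2 = 7*₁F₁(8; 13; t)/22
d^3M/dt^3 = 28*₁F₁(9; 14; t)/143

E[X^3] = d^3M/dt^3 |_{t=0} = 28/143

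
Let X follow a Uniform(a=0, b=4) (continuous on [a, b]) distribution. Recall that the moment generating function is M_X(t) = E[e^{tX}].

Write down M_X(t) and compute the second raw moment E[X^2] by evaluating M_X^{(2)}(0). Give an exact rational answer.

M_X(t) = (e^(4*t) - 1)/(4*t)
M^(2)(t) = (8*t^2*e^(4*t) - 4*t*e^(4*t) + e^(4*t) - 1)/(2*t^3)

E[X^2] = M^(2)(0) = 16/3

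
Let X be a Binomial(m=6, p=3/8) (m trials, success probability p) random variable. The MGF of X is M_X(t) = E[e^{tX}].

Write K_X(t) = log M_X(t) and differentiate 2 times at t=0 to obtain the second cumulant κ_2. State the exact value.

κ_2 = K′′(0) = 45/32

M_X(t) = (3*e^(t)/8 + 5/8)^6
K_X(t) = log M_X(t) = 6*log(3*e^(t)/8 + 5/8)
K′(t) = 18*e^(t)/(3*e^(t) + 5)
K′′(t) = 90*e^(t)/(9*e^(2*t) + 30*e^(t) + 25)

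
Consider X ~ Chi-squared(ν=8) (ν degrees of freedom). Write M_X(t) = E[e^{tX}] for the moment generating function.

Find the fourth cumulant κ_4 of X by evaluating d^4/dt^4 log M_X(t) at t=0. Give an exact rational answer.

M_X(t) = (1 - 2*t)^(-4)
K_X(t) = log M_X(t) = -4*log(1 - 2*t)
K′(t) = -8/(2*t - 1)
K′′(t) = 16/(4*t^2 - 4*t + 1)
K′′′(t) = -64/(8*t^3 - 12*t^2 + 6*t - 1)
K′′′′(t) = 384/(16*t^4 - 32*t^3 + 24*t^2 - 8*t + 1)

κ_4 = K′′′′(0) = 384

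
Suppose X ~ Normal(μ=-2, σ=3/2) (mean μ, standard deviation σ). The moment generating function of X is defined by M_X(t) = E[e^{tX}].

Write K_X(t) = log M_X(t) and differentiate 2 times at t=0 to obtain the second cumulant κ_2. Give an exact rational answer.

M_X(t) = e^(9*t^2/8 - 2*t)
K_X(t) = log M_X(t) = 9*t^2/8 - 2*t
K^(2)(t) = 9/4

κ_2 = K^(2)(0) = 9/4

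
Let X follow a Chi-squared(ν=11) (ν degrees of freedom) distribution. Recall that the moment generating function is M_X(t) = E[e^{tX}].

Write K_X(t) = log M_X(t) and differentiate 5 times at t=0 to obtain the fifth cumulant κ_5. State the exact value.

M_X(t) = (1 - 2*t)^(-11/2)
K_X(t) = log M_X(t) = -11*log(1 - 2*t)/2
dK/dt = -11/(2*t - 1)
d^2K/dt^2 = 22/(4*t^2 - 4*t + 1)
d^3K/dt^3 = -88/(8*t^3 - 12*t^2 + 6*t - 1)
d^4K/dt^4 = 528/(16*t^4 - 32*t^3 + 24*t^2 - 8*t + 1)
d^5K/dt^5 = -4224/(32*t^5 - 80*t^4 + 80*t^3 - 40*t^2 + 10*t - 1)

κ_5 = d^5K/dt^5 |_{t=0} = 4224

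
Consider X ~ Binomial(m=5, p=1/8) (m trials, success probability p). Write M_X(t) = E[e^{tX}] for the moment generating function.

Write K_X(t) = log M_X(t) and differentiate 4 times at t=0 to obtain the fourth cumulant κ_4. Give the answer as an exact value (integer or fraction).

M_X(t) = (e^(t)/8 + 7/8)^5
K_X(t) = log M_X(t) = 5*log(e^(t)/8 + 7/8)
D^4[K](t) = (35*e^(3*t) - 980*e^(2*t) + 1715*e^(t))/(e^(4*t) + 28*e^(3*t) + 294*e^(2*t) + 1372*e^(t) + 2401)

κ_4 = D^4[K](0) = 385/2048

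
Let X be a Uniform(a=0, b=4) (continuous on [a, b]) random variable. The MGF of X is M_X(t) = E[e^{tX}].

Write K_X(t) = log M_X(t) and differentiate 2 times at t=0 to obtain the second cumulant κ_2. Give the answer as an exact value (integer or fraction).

κ_2 = D^2[K](0) = 4/3

M_X(t) = (e^(4*t) - 1)/(4*t)
K_X(t) = log M_X(t) = -log(t) + log(e^(4*t) - 1) - 2*log(2)
D^2[K](t) = (-16*t^2*e^(4*t) + e^(8*t) - 2*e^(4*t) + 1)/(t^2*e^(8*t) - 2*t^2*e^(4*t) + t^2)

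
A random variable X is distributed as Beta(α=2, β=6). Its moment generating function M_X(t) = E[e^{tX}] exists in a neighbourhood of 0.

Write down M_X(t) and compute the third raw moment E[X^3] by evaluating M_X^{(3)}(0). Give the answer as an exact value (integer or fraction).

E[X^3] = D^3[M](0) = 1/30

M_X(t) = ₁F₁(2; 8; t)
D^3[M](t) = ₁F₁(5; 11; t)/30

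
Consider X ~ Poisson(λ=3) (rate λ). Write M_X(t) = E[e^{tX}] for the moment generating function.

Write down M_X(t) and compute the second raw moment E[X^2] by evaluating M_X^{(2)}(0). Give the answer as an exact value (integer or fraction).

E[X^2] = d^2M/dt^2 |_{t=0} = 12

M_X(t) = e^(3*e^(t) - 3)
dM/dt = 3*e^(-3)*e^(t)*e^(3*e^(t))
d^2M/dt^2 = (9*e^(2*t)*e^(3*e^(t)) + 3*e^(t)*e^(3*e^(t)))*e^(-3)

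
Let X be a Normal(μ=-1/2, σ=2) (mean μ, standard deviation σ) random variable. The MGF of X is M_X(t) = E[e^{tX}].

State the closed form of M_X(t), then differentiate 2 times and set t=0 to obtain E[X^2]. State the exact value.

E[X^2] = d^2M/dt^2 |_{t=0} = 17/4

M_X(t) = e^(2*t^2 - t/2)
dM/dt = 4*t*e^(-t/2)*e^(2*t^2) - e^(-t/2)*e^(2*t^2)/2
d^2M/dt^2 = (64*t^2*e^(2*t^2) - 16*t*e^(2*t^2) + 17*e^(2*t^2))*e^(-t/2)/4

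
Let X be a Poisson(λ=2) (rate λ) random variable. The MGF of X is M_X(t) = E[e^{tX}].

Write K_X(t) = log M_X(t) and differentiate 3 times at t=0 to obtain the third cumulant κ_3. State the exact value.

κ_3 = K′′′(0) = 2

M_X(t) = e^(2*e^(t) - 2)
K_X(t) = log M_X(t) = 2*e^(t) - 2
K′(t) = 2*e^(t)
K′′(t) = 2*e^(t)
K′′′(t) = 2*e^(t)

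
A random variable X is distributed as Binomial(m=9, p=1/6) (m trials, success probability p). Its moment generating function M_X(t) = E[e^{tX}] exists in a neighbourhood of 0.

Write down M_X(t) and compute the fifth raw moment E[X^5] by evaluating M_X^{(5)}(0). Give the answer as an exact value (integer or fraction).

M_X(t) = (e^(t)/6 + 5/6)^9

E[X^5] = D^5[M](0) = 1036/9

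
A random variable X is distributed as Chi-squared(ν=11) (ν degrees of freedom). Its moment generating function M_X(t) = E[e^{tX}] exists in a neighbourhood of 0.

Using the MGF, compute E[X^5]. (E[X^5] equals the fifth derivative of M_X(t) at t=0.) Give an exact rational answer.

M_X(t) = (1 - 2*t)^(-11/2)

E[X^5] = D^5[M](0) = 692835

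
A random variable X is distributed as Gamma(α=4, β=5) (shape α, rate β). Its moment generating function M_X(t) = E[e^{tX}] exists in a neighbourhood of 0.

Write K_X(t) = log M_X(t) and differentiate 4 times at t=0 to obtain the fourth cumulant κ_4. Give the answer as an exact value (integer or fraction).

κ_4 = K′′′′(0) = 24/625

M_X(t) = 625/(5 - t)^4
K_X(t) = log M_X(t) = -4*log(5 - t) + 4*log(5)
K′(t) = -4/(t - 5)
K′′(t) = 4/(t^2 - 10*t + 25)
K′′′(t) = -8/(t^3 - 15*t^2 + 75*t - 125)
K′′′′(t) = 24/(t^4 - 20*t^3 + 150*t^2 - 500*t + 625)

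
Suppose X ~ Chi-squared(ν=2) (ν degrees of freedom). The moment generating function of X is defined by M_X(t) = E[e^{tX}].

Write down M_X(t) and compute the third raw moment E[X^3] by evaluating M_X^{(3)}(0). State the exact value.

M_X(t) = 1/(1 - 2*t)
D^3[M](t) = 48/(16*t^4 - 32*t^3 + 24*t^2 - 8*t + 1)

E[X^3] = D^3[M](0) = 48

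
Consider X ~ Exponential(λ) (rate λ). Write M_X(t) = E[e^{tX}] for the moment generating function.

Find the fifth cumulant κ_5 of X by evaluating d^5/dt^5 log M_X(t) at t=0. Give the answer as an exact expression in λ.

κ_5 = K^(5)(0) = 24/λ^5

M_X(t) = λ/(λ - t)
K_X(t) = log M_X(t) = log(λ) - log(λ - t)
K^(5)(t) = -24/(-λ^5 + 5*λ^4*t - 10*λ^3*t^2 + 10*λ^2*t^3 - 5*λ*t^4 + t^5)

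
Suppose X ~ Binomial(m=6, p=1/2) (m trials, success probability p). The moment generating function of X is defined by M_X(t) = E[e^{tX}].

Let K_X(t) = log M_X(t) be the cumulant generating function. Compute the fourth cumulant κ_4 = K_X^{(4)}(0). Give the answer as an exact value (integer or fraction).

M_X(t) = (e^(t)/2 + 1/2)^6
K_X(t) = log M_X(t) = 6*log(e^(t)/2 + 1/2)
dK/dt = 6*e^(t)/(e^(t) + 1)
d^2K/dt^2 = 6*e^(t)/(e^(2*t) + 2*e^(t) + 1)
d^3K/dt^3 = (-6*e^(2*t) + 6*e^(t))/(e^(3*t) + 3*e^(2*t) + 3*e^(t) + 1)
d^4K/dt^4 = (6*e^(3*t) - 24*e^(2*t) + 6*e^(t))/(e^(4*t) + 4*e^(3*t) + 6*e^(2*t) + 4*e^(t) + 1)

κ_4 = d^4K/dt^4 |_{t=0} = -3/4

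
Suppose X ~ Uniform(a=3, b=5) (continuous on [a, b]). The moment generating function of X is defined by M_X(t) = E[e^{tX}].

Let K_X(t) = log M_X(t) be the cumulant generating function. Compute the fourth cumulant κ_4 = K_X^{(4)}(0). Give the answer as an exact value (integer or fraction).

M_X(t) = (e^(5*t) - e^(3*t))/(2*t)
K_X(t) = log M_X(t) = -log(t) + log(e^(5*t) - e^(3*t)) - log(2)
dK/dt = (5*t*e^(2*t) - 3*t - e^(2*t) + 1)/(t*e^(2*t) - t)
d^2K/dt^2 = (-4*t^2*e^(2*t) + e^(4*t) - 2*e^(2*t) + 1)/(t^2*e^(4*t) - 2*t^2*e^(2*t) + t^2)
d^3K/dt^3 = (8*t^3*e^(4*t) + 8*t^3*e^(2*t) - 2*e^(6*t) + 6*e^(4*t) - 6*e^(2*t) + 2)/(t^3*e^(6*t) - 3*t^3*e^(4*t) + 3*t^3*e^(2*t) - t^3)

κ_4 = d^4K/dt^4 |_{t=0} = -2/15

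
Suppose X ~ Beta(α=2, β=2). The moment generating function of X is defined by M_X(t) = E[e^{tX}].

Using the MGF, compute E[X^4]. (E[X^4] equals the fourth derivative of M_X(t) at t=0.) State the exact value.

M_X(t) = ₁F₁(2; 4; t)
M′(t) = ₁F₁(3; 5; t)/2
M′′(t) = 3*₁F₁(4; 6; t)/10
M′′′(t) = ₁F₁(5; 7; t)/5
M′′′′(t) = ₁F₁(6; 8; t)/7

E[X^4] = M′′′′(0) = 1/7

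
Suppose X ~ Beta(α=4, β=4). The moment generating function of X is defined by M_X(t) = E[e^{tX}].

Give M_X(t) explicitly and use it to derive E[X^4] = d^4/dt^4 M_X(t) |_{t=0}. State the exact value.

M_X(t) = ₁F₁(4; 8; t)
D^4[M](t) = 7*₁F₁(8; 12; t)/66

E[X^4] = D^4[M](0) = 7/66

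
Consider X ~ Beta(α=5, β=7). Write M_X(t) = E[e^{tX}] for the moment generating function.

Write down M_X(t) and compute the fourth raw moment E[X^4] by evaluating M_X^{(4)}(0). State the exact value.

M_X(t) = ₁F₁(5; 12; t)
M′(t) = 5*₁F₁(6; 13; t)/12
M′′(t) = 5*₁F₁(7; 14; t)/26
M′′′(t) = 5*₁F₁(8; 15; t)/52
M′′′′(t) = 2*₁F₁(9; 16; t)/39

E[X^4] = M′′′′(0) = 2/39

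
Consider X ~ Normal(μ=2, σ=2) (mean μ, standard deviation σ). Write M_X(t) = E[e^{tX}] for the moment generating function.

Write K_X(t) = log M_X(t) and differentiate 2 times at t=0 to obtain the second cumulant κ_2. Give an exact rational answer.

κ_2 = D^2[K](0) = 4

M_X(t) = e^(2*t^2 + 2*t)
K_X(t) = log M_X(t) = 2*t^2 + 2*t
D^2[K](t) = 4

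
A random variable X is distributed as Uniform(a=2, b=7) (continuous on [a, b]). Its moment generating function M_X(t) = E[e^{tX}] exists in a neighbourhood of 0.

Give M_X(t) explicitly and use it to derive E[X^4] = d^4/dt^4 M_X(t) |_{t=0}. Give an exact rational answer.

M_X(t) = (e^(7*t) - e^(2*t))/(5*t)
dM/dt = (7*t*e^(7*t) - 2*t*e^(2*t) - e^(7*t) + e^(2*t))/(5*t^2)
d^2M/dt^2 = (49*t^2*e^(7*t) - 4*t^2*e^(2*t) - 14*t*e^(7*t) + 4*t*e^(2*t) + 2*e^(7*t) - 2*e^(2*t))/(5*t^3)
d^3M/dt^3 = (343*t^3*e^(7*t) - 8*t^3*e^(2*t) - 147*t^2*e^(7*t) + 12*t^2*e^(2*t) + 42*t*e^(7*t) - 12*t*e^(2*t) - 6*e^(7*t) + 6*e^(2*t))/(5*t^4)

E[X^4] = d^4M/dt^4 |_{t=0} = 671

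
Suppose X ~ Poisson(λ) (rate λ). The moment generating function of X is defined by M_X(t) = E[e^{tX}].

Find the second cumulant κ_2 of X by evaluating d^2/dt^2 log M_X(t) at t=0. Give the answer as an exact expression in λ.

M_X(t) = e^(λ*(e^(t) - 1))
K_X(t) = log M_X(t) = λ*(e^(t) - 1)
K^(2)(t) = λ*e^(t)

κ_2 = K^(2)(0) = λ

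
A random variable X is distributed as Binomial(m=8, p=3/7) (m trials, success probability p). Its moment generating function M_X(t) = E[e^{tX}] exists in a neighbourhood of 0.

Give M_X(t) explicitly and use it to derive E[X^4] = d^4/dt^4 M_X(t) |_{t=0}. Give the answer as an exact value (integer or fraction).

E[X^4] = D^4[M](0) = 99744/343

M_X(t) = (3*e^(t)/7 + 4/7)^8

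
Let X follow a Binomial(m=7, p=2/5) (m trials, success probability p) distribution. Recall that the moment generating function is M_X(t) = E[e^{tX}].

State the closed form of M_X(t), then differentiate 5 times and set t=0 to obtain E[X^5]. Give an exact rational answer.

E[X^5] = M′′′′′(0) = 425278/625

M_X(t) = (2*e^(t)/5 + 3/5)^7
M′(t) = 896*e^(7*t)/78125 + 8064*e^(6*t)/78125 + 6048*e^(5*t)/15625 + 12096*e^(4*t)/15625 + 13608*e^(3*t)/15625 + 40824*e^(2*t)/78125 + 10206*e^(t)/78125
M′′(t) = 6272*e^(7*t)/78125 + 48384*e^(6*t)/78125 + 6048*e^(5*t)/3125 + 48384*e^(4*t)/15625 + 40824*e^(3*t)/15625 + 81648*e^(2*t)/78125 + 10206*e^(t)/78125
M′′′(t) = 43904*e^(7*t)/78125 + 290304*e^(6*t)/78125 + 6048*e^(5*t)/625 + 193536*e^(4*t)/15625 + 122472*e^(3*t)/15625 + 163296*e^(2*t)/78125 + 10206*e^(t)/78125
M′′′′(t) = 307328*e^(7*t)/78125 + 1741824*e^(6*t)/78125 + 6048*e^(5*t)/125 + 774144*e^(4*t)/15625 + 367416*e^(3*t)/15625 + 326592*e^(2*t)/78125 + 10206*e^(t)/78125
M′′′′′(t) = 2151296*e^(7*t)/78125 + 10450944*e^(6*t)/78125 + 6048*e^(5*t)/25 + 3096576*e^(4*t)/15625 + 1102248*e^(3*t)/15625 + 653184*e^(2*t)/78125 + 10206*e^(t)/78125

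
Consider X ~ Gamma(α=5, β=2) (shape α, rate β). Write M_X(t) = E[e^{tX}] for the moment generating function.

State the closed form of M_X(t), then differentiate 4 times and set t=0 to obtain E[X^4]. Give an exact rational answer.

E[X^4] = M′′′′(0) = 105

M_X(t) = 32/(2 - t)^5
M′(t) = 160/(t^6 - 12*t^5 + 60*t^4 - 160*t^3 + 240*t^2 - 192*t + 64)
M′′(t) = -960/(t^7 - 14*t^6 + 84*t^5 - 280*t^4 + 560*t^3 - 672*t^2 + 448*t - 128)
M′′′(t) = 6720/(t^8 - 16*t^7 + 112*t^6 - 448*t^5 + 1120*t^4 - 1792*t^3 + 1792*t^2 - 1024*t + 256)
M′′′′(t) = -53760/(t^9 - 18*t^8 + 144*t^7 - 672*t^6 + 2016*t^5 - 4032*t^4 + 5376*t^3 - 4608*t^2 + 2304*t - 512)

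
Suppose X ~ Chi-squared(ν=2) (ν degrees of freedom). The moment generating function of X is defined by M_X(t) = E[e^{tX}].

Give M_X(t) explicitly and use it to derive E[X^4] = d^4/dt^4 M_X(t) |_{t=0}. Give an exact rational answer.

M_X(t) = 1/(1 - 2*t)
dM/dt = 2/(4*t^2 - 4*t + 1)
d^2M/dt^2 = -8/(8*t^3 - 12*t^2 + 6*t - 1)
d^3M/dt^3 = 48/(16*t^4 - 32*t^3 + 24*t^2 - 8*t + 1)
d^4M/dt^4 = -384/(32*t^5 - 80*t^4 + 80*t^3 - 40*t^2 + 10*t - 1)

E[X^4] = d^4M/dt^4 |_{t=0} = 384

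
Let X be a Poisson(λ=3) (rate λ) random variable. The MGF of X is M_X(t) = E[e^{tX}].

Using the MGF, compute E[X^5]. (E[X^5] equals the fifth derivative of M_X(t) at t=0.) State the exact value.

E[X^5] = M′′′′′(0) = 1866

M_X(t) = e^(3*e^(t) - 3)
M′(t) = 3*e^(-3)*e^(t)*e^(3*e^(t))
M′′(t) = (9*e^(2*t)*e^(3*e^(t)) + 3*e^(t)*e^(3*e^(t)))*e^(-3)
M′′′(t) = (27*e^(3*t)*e^(3*e^(t)) + 27*e^(2*t)*e^(3*e^(t)) + 3*e^(t)*e^(3*e^(t)))*e^(-3)
M′′′′(t) = (81*e^(4*t)*e^(3*e^(t)) + 162*e^(3*t)*e^(3*e^(t)) + 63*e^(2*t)*e^(3*e^(t)) + 3*e^(t)*e^(3*e^(t)))*e^(-3)
M′′′′′(t) = (243*e^(5*t)*e^(3*e^(t)) + 810*e^(4*t)*e^(3*e^(t)) + 675*e^(3*t)*e^(3*e^(t)) + 135*e^(2*t)*e^(3*e^(t)) + 3*e^(t)*e^(3*e^(t)))*e^(-3)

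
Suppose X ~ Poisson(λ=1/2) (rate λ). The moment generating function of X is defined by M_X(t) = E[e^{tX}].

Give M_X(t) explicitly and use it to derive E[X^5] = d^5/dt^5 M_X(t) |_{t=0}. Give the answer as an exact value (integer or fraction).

E[X^5] = M^(5)(0) = 257/32

M_X(t) = e^(e^(t)/2 - 1/2)
M^(5)(t) = (e^(5*t)*e^(e^(t)/2) + 20*e^(4*t)*e^(e^(t)/2) + 100*e^(3*t)*e^(e^(t)/2) + 120*e^(2*t)*e^(e^(t)/2) + 16*e^(t)*e^(e^(t)/2))*e^(-1/2)/32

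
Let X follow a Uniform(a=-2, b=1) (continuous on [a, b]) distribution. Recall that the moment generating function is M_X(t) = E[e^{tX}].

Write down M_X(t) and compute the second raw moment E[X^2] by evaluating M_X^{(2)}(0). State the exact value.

M_X(t) = (e^(t) - e^(-2*t))/(3*t)
M^(2)(t) = (t^2*e^(3*t) - 4*t^2 - 2*t*e^(3*t) - 4*t + 2*e^(3*t) - 2)*e^(-2*t)/(3*t^3)

E[X^2] = M^(2)(0) = 1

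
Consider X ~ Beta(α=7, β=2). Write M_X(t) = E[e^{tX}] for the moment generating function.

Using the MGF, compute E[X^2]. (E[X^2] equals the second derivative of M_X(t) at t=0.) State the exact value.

M_X(t) = ₁F₁(7; 9; t)
dM/dt = 7*₁F₁(8; 10; t)/9
d^2M/dt^2 = 28*₁F₁(9; 11; t)/45

E[X^2] = d^2M/dt^2 |_{t=0} = 28/45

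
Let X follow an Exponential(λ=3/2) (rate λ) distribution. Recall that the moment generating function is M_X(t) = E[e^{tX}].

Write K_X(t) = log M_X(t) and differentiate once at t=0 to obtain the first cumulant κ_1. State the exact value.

κ_1 = D[K](0) = 2/3

M_X(t) = 3/(2*(3/2 - t))
K_X(t) = log M_X(t) = -log(3/2 - t) - log(2) + log(3)
D[K](t) = -2/(2*t - 3)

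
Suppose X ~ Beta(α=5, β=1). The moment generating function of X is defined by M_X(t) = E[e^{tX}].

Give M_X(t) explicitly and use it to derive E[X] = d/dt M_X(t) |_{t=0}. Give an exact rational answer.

M_X(t) = ₁F₁(5; 6; t)
M′(t) = 5*₁F₁(6; 7; t)/6

E[X] = M′(0) = 5/6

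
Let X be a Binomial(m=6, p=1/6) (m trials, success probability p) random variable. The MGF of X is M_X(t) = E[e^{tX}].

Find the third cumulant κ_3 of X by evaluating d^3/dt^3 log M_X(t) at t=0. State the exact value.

κ_3 = K^(3)(0) = 5/9

M_X(t) = (e^(t)/6 + 5/6)^6
K_X(t) = log M_X(t) = 6*log(e^(t)/6 + 5/6)
K^(3)(t) = (-30*e^(2*t) + 150*e^(t))/(e^(3*t) + 15*e^(2*t) + 75*e^(t) + 125)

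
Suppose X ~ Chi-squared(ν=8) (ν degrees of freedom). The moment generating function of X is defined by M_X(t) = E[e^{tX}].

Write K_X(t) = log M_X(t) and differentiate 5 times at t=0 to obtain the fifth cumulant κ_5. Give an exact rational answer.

M_X(t) = (1 - 2*t)^(-4)
K_X(t) = log M_X(t) = -4*log(1 - 2*t)
D^5[K](t) = -3072/(32*t^5 - 80*t^4 + 80*t^3 - 40*t^2 + 10*t - 1)

κ_5 = D^5[K](0) = 3072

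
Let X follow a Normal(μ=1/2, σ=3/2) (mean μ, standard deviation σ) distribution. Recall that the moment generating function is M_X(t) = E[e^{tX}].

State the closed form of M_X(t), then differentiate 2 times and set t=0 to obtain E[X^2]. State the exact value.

E[X^2] = M′′(0) = 5/2

M_X(t) = e^(9*t^2/8 + t/2)
M′(t) = 9*t*e^(t/2)*e^(9*t^2/8)/4 + e^(t/2)*e^(9*t^2/8)/2
M′′(t) = 81*t^2*e^(t/2)*e^(9*t^2/8)/16 + 9*t*e^(t/2)*e^(9*t^2/8)/4 + 5*e^(t/2)*e^(9*t^2/8)/2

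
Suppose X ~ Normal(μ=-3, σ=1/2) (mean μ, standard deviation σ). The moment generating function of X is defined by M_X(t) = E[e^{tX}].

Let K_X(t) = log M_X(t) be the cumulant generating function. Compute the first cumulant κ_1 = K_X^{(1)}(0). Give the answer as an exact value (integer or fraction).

κ_1 = D[K](0) = -3

M_X(t) = e^(t^2/8 - 3*t)
K_X(t) = log M_X(t) = t^2/8 - 3*t
D[K](t) = t/4 - 3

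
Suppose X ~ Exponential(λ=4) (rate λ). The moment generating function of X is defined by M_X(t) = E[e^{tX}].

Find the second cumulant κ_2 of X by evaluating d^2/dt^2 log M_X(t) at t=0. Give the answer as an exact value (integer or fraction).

M_X(t) = 4/(4 - t)
K_X(t) = log M_X(t) = -log(4 - t) + 2*log(2)
dK/dt = -1/(t - 4)
d^2K/dt^2 = 1/(t^2 - 8*t + 16)

κ_2 = d^2K/dt^2 |_{t=0} = 1/16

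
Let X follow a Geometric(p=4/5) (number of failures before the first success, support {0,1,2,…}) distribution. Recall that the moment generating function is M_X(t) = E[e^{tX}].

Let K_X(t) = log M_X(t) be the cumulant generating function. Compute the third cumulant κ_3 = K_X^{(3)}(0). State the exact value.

κ_3 = d^3K/dt^3 |_{t=0} = 15/32

M_X(t) = 4/(5*(1 - e^(t)/5))
K_X(t) = log M_X(t) = -log(1 - e^(t)/5) - log(5) + 2*log(2)
dK/dt = -e^(t)/(e^(t) - 5)
d^2K/dt^2 = 5*e^(t)/(e^(2*t) - 10*e^(t) + 25)
d^3K/dt^3 = (-5*e^(2*t) - 25*e^(t))/(e^(3*t) - 15*e^(2*t) + 75*e^(t) - 125)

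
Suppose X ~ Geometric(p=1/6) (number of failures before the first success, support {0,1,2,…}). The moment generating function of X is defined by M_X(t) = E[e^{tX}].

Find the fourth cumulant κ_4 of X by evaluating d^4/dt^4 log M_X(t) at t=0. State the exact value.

κ_4 = D^4[K](0) = 5430

M_X(t) = 1/(6*(1 - 5*e^(t)/6))
K_X(t) = log M_X(t) = -log(1 - 5*e^(t)/6) - log(6)
D^4[K](t) = (750*e^(3*t) + 3600*e^(2*t) + 1080*e^(t))/(625*e^(4*t) - 3000*e^(3*t) + 5400*e^(2*t) - 4320*e^(t) + 1296)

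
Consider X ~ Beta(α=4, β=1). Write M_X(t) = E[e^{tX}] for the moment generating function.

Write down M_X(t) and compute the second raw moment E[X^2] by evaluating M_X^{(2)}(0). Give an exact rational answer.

E[X^2] = M′′(0) = 2/3

M_X(t) = ₁F₁(4; 5; t)
M′(t) = 4*₁F₁(5; 6; t)/5
M′′(t) = 2*₁F₁(6; 7; t)/3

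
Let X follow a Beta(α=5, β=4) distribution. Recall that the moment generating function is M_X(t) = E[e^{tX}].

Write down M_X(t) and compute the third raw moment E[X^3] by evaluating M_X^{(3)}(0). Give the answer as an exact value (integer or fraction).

E[X^3] = M′′′(0) = 7/33

M_X(t) = ₁F₁(5; 9; t)
M′(t) = 5*₁F₁(6; 10; t)/9
M′′(t) = ₁F₁(7; 11; t)/3
M′′′(t) = 7*₁F₁(8; 12; t)/33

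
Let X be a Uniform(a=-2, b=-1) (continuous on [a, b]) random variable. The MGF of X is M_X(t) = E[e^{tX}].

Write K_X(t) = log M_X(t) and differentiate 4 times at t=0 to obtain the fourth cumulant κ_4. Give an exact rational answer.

κ_4 = d^4K/dt^4 |_{t=0} = -1/120

M_X(t) = (e^(-t) - e^(-2*t))/t
K_X(t) = log M_X(t) = -log(t) + log(e^(-t) - e^(-2*t))
dK/dt = (-t*e^(t) + 2*t - e^(t) + 1)/(t*e^(t) - t)
d^2K/dt^2 = (-t^2*e^(t) + e^(2*t) - 2*e^(t) + 1)/(t^2*e^(2*t) - 2*t^2*e^(t) + t^2)
d^3K/dt^3 = (t^3*e^(2*t) + t^3*e^(t) - 2*e^(3*t) + 6*e^(2*t) - 6*e^(t) + 2)/(t^3*e^(3*t) - 3*t^3*e^(2*t) + 3*t^3*e^(t) - t^3)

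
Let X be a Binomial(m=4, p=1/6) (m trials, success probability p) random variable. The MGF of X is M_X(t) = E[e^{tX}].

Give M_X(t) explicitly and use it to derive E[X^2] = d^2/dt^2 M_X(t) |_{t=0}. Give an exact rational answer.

M_X(t) = (e^(t)/6 + 5/6)^4
dM/dt = e^(4*t)/324 + 5*e^(3*t)/108 + 25*e^(2*t)/108 + 125*e^(t)/324
d^2M/dt^2 = e^(4*t)/81 + 5*e^(3*t)/36 + 25*e^(2*t)/54 + 125*e^(t)/324

E[X^2] = d^2M/dt^2 |_{t=0} = 1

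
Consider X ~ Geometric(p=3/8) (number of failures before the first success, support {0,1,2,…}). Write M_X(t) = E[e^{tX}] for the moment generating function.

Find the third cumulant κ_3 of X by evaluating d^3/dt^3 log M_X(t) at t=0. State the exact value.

κ_3 = D^3[K](0) = 520/27

M_X(t) = 3/(8*(1 - 5*e^(t)/8))
K_X(t) = log M_X(t) = -log(1 - 5*e^(t)/8) - 3*log(2) + log(3)
D^3[K](t) = (-200*e^(2*t) - 320*e^(t))/(125*e^(3*t) - 600*e^(2*t) + 960*e^(t) - 512)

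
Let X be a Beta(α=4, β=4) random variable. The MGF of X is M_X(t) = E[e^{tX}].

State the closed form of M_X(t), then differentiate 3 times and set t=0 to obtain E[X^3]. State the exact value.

M_X(t) = ₁F₁(4; 8; t)
D^3[M](t) = ₁F₁(7; 11; t)/6

E[X^3] = D^3[M](0) = 1/6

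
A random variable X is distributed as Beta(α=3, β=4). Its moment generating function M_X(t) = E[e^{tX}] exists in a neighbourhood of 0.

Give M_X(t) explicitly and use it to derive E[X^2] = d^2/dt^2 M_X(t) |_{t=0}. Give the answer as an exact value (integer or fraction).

E[X^2] = D^2[M](0) = 3/14

M_X(t) = ₁F₁(3; 7; t)
D^2[M](t) = 3*₁F₁(5; 9; t)/14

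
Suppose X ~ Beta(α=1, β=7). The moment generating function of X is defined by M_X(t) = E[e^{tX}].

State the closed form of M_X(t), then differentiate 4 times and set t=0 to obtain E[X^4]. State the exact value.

E[X^4] = D^4[M](0) = 1/330

M_X(t) = ₁F₁(1; 8; t)
D^4[M](t) = ₁F₁(5; 12; t)/330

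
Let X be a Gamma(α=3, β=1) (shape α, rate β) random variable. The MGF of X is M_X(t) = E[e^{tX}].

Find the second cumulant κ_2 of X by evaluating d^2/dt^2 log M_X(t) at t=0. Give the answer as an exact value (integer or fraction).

M_X(t) = (1 - t)^(-3)
K_X(t) = log M_X(t) = -3*log(1 - t)
D^2[K](t) = 3/(t^2 - 2*t + 1)

κ_2 = D^2[K](0) = 3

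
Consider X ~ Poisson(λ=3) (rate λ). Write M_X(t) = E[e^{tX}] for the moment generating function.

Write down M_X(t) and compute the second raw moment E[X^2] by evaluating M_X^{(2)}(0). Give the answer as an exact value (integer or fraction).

E[X^2] = D^2[M](0) = 12

M_X(t) = e^(3*e^(t) - 3)
D^2[M](t) = (9*e^(2*t)*e^(3*e^(t)) + 3*e^(t)*e^(3*e^(t)))*e^(-3)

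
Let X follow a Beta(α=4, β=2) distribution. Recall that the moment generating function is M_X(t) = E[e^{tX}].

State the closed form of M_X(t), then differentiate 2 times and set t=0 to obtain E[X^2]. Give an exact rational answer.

M_X(t) = ₁F₁(4; 6; t)
M′(t) = 2*₁F₁(5; 7; t)/3
M′′(t) = 10*₁F₁(6; 8; t)/21

E[X^2] = M′′(0) = 10/21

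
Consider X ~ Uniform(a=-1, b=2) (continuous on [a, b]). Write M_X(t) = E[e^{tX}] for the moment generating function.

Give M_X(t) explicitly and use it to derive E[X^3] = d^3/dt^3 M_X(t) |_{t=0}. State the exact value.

M_X(t) = (e^(2*t) - e^(-t))/(3*t)
M′(t) = (2*t*e^(3*t) + t - e^(3*t) + 1)*e^(-t)/(3*t^2)
M′′(t) = (4*t^2*e^(3*t) - t^2 - 4*t*e^(3*t) - 2*t + 2*e^(3*t) - 2)*e^(-t)/(3*t^3)
M′′′(t) = (8*t^3*e^(3*t) + t^3 - 12*t^2*e^(3*t) + 3*t^2 + 12*t*e^(3*t) + 6*t - 6*e^(3*t) + 6)*e^(-t)/(3*t^4)

E[X^3] = M′′′(0) = 5/4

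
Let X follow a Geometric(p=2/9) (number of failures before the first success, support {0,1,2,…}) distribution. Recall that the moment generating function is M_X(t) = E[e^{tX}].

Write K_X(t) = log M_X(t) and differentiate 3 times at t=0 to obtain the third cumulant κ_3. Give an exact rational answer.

M_X(t) = 2/(9*(1 - 7*e^(t)/9))
K_X(t) = log M_X(t) = -log(1 - 7*e^(t)/9) - 2*log(3) + log(2)
dK/dt = -7*e^(t)/(7*e^(t) - 9)
d^2K/dt^2 = 63*e^(t)/(49*e^(2*t) - 126*e^(t) + 81)
d^3K/dt^3 = (-441*e^(2*t) - 567*e^(t))/(343*e^(3*t) - 1323*e^(2*t) + 1701*e^(t) - 729)

κ_3 = d^3K/dt^3 |_{t=0} = 126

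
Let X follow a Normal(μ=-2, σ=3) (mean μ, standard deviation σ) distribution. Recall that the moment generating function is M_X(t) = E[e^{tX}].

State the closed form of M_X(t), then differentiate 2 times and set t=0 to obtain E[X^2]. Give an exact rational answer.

E[X^2] = D^2[M](0) = 13

M_X(t) = e^(9*t^2/2 - 2*t)
D^2[M](t) = (81*t^2*e^(9*t^2/2) - 36*t*e^(9*t^2/2) + 13*e^(9*t^2/2))*e^(-2*t)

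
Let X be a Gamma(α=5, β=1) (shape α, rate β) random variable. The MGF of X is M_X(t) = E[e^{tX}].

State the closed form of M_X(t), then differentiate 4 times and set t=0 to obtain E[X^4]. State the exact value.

M_X(t) = (1 - t)^(-5)
M^(4)(t) = -1680/(t^9 - 9*t^8 + 36*t^7 - 84*t^6 + 126*t^5 - 126*t^4 + 84*t^3 - 36*t^2 + 9*t - 1)

E[X^4] = M^(4)(0) = 1680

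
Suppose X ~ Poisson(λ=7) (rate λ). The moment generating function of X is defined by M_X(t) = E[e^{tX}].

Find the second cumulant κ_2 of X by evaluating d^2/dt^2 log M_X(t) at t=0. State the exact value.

κ_2 = D^2[K](0) = 7

M_X(t) = e^(7*e^(t) - 7)
K_X(t) = log M_X(t) = 7*e^(t) - 7
D^2[K](t) = 7*e^(t)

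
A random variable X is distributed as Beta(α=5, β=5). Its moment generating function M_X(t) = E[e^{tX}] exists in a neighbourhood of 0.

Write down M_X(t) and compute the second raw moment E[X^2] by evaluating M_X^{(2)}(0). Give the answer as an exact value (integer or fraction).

M_X(t) = ₁F₁(5; 10; t)
dM/dt = ₁F₁(6; 11; t)/2
d^2M/dt^2 = 3*₁F₁(7; 12; t)/11

E[X^2] = d^2M/dt^2 |_{t=0} = 3/11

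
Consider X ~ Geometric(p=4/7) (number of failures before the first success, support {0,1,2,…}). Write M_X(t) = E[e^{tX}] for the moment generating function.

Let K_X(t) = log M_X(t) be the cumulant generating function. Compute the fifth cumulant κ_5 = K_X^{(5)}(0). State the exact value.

κ_5 = K^(5)(0) = 7035/128

M_X(t) = 4/(7*(1 - 3*e^(t)/7))
K_X(t) = log M_X(t) = -log(1 - 3*e^(t)/7) - log(7) + 2*log(2)
K^(5)(t) = (-567*e^(4*t) - 14553*e^(3*t) - 33957*e^(2*t) - 7203*e^(t))/(243*e^(5*t) - 2835*e^(4*t) + 13230*e^(3*t) - 30870*e^(2*t) + 36015*e^(t) - 16807)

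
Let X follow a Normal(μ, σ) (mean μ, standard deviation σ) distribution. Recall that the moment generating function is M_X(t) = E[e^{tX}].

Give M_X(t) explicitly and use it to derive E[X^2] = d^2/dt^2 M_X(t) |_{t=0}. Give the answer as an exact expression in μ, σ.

M_X(t) = e^(μ*t + σ^2*t^2/2)
M^(2)(t) = μ^2*e^(μ*t)*e^(σ^2*t^2/2) + 2*μ*σ^2*t*e^(μ*t)*e^(σ^2*t^2/2) + σ^4*t^2*e^(μ*t)*e^(σ^2*t^2/2) + σ^2*e^(μ*t)*e^(σ^2*t^2/2)

E[X^2] = M^(2)(0) = μ^2 + σ^2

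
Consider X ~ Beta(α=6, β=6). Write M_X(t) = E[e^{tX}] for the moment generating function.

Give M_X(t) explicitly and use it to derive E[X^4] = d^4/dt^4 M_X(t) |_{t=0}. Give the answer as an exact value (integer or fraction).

E[X^4] = M^(4)(0) = 6/65

M_X(t) = ₁F₁(6; 12; t)
M^(4)(t) = 6*₁F₁(10; 16; t)/65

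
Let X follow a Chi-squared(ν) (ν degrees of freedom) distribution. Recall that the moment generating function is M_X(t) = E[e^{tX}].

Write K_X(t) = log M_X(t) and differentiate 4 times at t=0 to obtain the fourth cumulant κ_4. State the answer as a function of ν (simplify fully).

κ_4 = d^4K/dt^4 |_{t=0} = 48*ν

M_X(t) = (1 - 2*t)^(-ν/2)
K_X(t) = log M_X(t) = -ν*log(1 - 2*t)/2
dK/dt = -ν/(2*t - 1)
d^2K/dt^2 = 2*ν/(4*t^2 - 4*t + 1)
d^3K/dt^3 = -8*ν/(8*t^3 - 12*t^2 + 6*t - 1)
d^4K/dt^4 = 48*ν/(16*t^4 - 32*t^3 + 24*t^2 - 8*t + 1)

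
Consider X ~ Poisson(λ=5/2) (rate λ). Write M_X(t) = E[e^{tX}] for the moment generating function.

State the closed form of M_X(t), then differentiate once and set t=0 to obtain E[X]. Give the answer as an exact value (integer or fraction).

M_X(t) = e^(5*e^(t)/2 - 5/2)
M′(t) = 5*e^(-5/2)*e^(t)*e^(5*e^(t)/2)/2

E[X] = M′(0) = 5/2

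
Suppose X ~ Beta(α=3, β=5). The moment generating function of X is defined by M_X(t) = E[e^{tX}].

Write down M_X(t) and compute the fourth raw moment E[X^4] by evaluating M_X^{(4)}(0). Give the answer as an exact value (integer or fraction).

M_X(t) = ₁F₁(3; 8; t)
M′(t) = 3*₁F₁(4; 9; t)/8
M′′(t) = ₁F₁(5; 10; t)/6
M′′′(t) = ₁F₁(6; 11; t)/12
M′′′′(t) = ₁F₁(7; 12; t)/22

E[X^4] = M′′′′(0) = 1/22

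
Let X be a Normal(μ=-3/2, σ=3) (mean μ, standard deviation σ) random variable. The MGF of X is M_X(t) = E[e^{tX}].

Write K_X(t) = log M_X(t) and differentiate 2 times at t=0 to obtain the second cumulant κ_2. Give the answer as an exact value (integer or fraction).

M_X(t) = e^(9*t^2/2 - 3*t/2)
K_X(t) = log M_X(t) = 9*t^2/2 - 3*t/2
K^(2)(t) = 9

κ_2 = K^(2)(0) = 9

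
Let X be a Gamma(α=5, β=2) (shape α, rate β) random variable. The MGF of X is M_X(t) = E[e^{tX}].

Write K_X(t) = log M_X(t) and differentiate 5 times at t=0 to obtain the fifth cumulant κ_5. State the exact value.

M_X(t) = 32/(2 - t)^5
K_X(t) = log M_X(t) = -5*log(2 - t) + 5*log(2)
K^(5)(t) = -120/(t^5 - 10*t^4 + 40*t^3 - 80*t^2 + 80*t - 32)

κ_5 = K^(5)(0) = 15/4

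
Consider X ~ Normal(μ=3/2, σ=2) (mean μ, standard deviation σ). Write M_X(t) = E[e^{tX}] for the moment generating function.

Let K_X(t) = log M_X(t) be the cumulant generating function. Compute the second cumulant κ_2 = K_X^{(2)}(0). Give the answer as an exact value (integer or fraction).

M_X(t) = e^(2*t^2 + 3*t/2)
K_X(t) = log M_X(t) = 2*t^2 + 3*t/2
K^(2)(t) = 4

κ_2 = K^(2)(0) = 4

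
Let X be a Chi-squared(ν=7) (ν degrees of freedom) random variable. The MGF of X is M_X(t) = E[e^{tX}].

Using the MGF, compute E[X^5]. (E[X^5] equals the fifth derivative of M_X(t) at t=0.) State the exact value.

M_X(t) = (1 - 2*t)^(-7/2)

E[X^5] = M^(5)(0) = 135135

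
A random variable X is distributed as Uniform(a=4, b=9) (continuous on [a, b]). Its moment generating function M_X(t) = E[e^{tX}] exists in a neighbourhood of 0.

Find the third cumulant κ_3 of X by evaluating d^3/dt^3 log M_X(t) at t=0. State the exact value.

κ_3 = d^3K/dt^3 |_{t=0} = 0

M_X(t) = (e^(9*t) - e^(4*t))/(5*t)
K_X(t) = log M_X(t) = -log(t) + log(e^(9*t) - e^(4*t)) - log(5)
dK/dt = (9*t*e^(5*t) - 4*t - e^(5*t) + 1)/(t*e^(5*t) - t)
d^2K/dt^2 = (-25*t^2*e^(5*t) + e^(10*t) - 2*e^(5*t) + 1)/(t^2*e^(10*t) - 2*t^2*e^(5*t) + t^2)
d^3K/dt^3 = (125*t^3*e^(10*t) + 125*t^3*e^(5*t) - 2*e^(15*t) + 6*e^(10*t) - 6*e^(5*t) + 2)/(t^3*e^(15*t) - 3*t^3*e^(10*t) + 3*t^3*e^(5*t) - t^3)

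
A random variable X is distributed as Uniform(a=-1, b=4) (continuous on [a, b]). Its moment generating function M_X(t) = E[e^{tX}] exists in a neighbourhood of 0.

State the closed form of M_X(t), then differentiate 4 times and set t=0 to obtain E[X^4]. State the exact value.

E[X^4] = d^4M/dt^4 |_{t=0} = 41

M_X(t) = (e^(4*t) - e^(-t))/(5*t)
dM/dt = (4*t*e^(5*t) + t - e^(5*t) + 1)*e^(-t)/(5*t^2)
d^2M/dt^2 = (16*t^2*e^(5*t) - t^2 - 8*t*e^(5*t) - 2*t + 2*e^(5*t) - 2)*e^(-t)/(5*t^3)
d^3M/dt^3 = (64*t^3*e^(5*t) + t^3 - 48*t^2*e^(5*t) + 3*t^2 + 24*t*e^(5*t) + 6*t - 6*e^(5*t) + 6)*e^(-t)/(5*t^4)
d^4M/dt^4 = (256*t^4*e^(5*t) - t^4 - 256*t^3*e^(5*t) - 4*t^3 + 192*t^2*e^(5*t) - 12*t^2 - 96*t*e^(5*t) - 24*t + 24*e^(5*t) - 24)*e^(-t)/(5*t^5)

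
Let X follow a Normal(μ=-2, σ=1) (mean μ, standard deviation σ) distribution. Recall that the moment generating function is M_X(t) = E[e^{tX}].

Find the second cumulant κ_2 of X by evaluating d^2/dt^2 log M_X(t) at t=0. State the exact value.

M_X(t) = e^(t^2/2 - 2*t)
K_X(t) = log M_X(t) = t^2/2 - 2*t
D^2[K](t) = 1

κ_2 = D^2[K](0) = 1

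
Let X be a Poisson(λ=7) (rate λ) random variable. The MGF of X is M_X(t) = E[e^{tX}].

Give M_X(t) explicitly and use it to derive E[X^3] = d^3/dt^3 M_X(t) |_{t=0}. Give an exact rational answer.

M_X(t) = e^(7*e^(t) - 7)
M^(3)(t) = (343*e^(3*t)*e^(7*e^(t)) + 147*e^(2*t)*e^(7*e^(t)) + 7*e^(t)*e^(7*e^(t)))*e^(-7)

E[X^3] = M^(3)(0) = 497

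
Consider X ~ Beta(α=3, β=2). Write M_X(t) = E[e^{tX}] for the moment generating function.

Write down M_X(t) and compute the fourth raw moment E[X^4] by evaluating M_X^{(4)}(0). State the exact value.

E[X^4] = D^4[M](0) = 3/14

M_X(t) = ₁F₁(3; 5; t)
D^4[M](t) = 3*₁F₁(7; 9; t)/14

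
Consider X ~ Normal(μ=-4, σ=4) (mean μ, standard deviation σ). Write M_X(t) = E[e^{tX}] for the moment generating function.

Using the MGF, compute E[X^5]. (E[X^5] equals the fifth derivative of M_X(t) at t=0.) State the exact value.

E[X^5] = D^5[M](0) = -26624

M_X(t) = e^(8*t^2 - 4*t)
D^5[M](t) = (1048576*t^5*e^(8*t^2) - 1310720*t^4*e^(8*t^2) + 1310720*t^3*e^(8*t^2) - 655360*t^2*e^(8*t^2) + 204800*t*e^(8*t^2) - 26624*e^(8*t^2))*e^(-4*t)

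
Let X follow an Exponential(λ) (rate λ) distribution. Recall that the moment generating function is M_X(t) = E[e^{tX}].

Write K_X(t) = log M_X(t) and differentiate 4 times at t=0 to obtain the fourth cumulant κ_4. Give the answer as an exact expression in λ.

κ_4 = K′′′′(0) = 6/λ^4

M_X(t) = λ/(λ - t)
K_X(t) = log M_X(t) = log(λ) - log(λ - t)
K′(t) = -1/(-λ + t)
K′′(t) = 1/(λ^2 - 2*λ*t + t^2)
K′′′(t) = -2/(-λ^3 + 3*λ^2*t - 3*λ*t^2 + t^3)
K′′′′(t) = 6/(λ^4 - 4*λ^3*t + 6*λ^2*t^2 - 4*λ*t^3 + t^4)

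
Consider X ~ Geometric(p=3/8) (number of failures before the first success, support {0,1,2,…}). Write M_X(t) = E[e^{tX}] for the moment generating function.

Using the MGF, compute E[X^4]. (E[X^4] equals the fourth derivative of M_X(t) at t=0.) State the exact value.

E[X^4] = D^4[M](0) = 10595/27

M_X(t) = 3/(8*(1 - 5*e^(t)/8))
D^4[M](t) = (-1875*e^(4*t) - 33000*e^(3*t) - 52800*e^(2*t) - 7680*e^(t))/(3125*e^(5*t) - 25000*e^(4*t) + 80000*e^(3*t) - 128000*e^(2*t) + 102400*e^(t) - 32768)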